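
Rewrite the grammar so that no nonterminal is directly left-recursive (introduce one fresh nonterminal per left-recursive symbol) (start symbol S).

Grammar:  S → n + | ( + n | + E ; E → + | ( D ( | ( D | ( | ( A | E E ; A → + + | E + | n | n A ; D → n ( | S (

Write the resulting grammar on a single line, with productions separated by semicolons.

E is directly left-recursive.
For E: α = {E}, β = {+, ( D (, ( D, (, ( A}. Rewrite as E → β E' and E' → α E' | ε.

S → n + | ( + n | + E; E → + E' | ( D ( E' | ( D E' | ( E' | ( A E'; A → + + | E + | n | n A; D → n ( | S (; E' → E E' | ε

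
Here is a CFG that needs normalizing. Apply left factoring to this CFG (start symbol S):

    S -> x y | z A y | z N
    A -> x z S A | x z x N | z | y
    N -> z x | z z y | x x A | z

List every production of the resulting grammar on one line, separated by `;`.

S has alternatives sharing prefix 'z': factor to S → z S' with S' → A y | N.
A has alternatives sharing prefix 'x z': factor to A → x z A' with A' → S A | x N.
N has alternatives sharing prefix 'z': factor to N → z N' with N' → x | z y | ε.

S -> x y | z S'; A -> z | y | x z A'; N -> x x A | z N'; S' -> A y | N; A' -> S A | x N; N' -> x | z y | ε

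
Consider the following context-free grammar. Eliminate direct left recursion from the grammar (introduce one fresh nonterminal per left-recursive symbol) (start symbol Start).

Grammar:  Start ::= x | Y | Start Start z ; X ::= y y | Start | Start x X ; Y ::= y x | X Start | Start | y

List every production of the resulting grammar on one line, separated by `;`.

Start is directly left-recursive.
For Start: α = {Start z}, β = {x, Y}. Rewrite as Start → β Start1 and Start1 → α Start1 | ε.

Start ::= x Start1 | Y Start1; X ::= y y | Start | Start x X; Y ::= y x | X Start | Start | y; Start1 ::= Start z Start1 | eps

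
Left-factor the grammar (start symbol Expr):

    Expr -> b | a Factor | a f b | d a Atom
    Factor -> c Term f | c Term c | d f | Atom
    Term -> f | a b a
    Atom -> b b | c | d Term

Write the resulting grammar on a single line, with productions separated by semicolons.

Expr has alternatives sharing prefix 'a': factor to Expr → a Expr1 with Expr1 → Factor | f b.
Factor has alternatives sharing prefix 'c Term': factor to Factor → c Term Factor1 with Factor1 → f | c.

Expr -> b | d a Atom | a Expr1; Factor -> d f | Atom | c Term Factor1; Term -> f | a b a; Atom -> b b | c | d Term; Expr1 -> Factor | f b; Factor1 -> f | c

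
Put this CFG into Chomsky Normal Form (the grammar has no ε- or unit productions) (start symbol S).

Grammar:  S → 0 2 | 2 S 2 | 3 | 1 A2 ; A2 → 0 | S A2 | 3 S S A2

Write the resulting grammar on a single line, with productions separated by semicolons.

Introduce a nonterminal for each terminal appearing in a rule of length ≥ 2: X1 → 0, X2 → 2, X3 → 1, X4 → 3.
Binarize each right-hand side of length ≥ 3 by chaining fresh nonterminals (Y1, Y2, …): affected rules were S → X2 S X2; A2 → X4 S S A2.

S → X1 X2 | X2 Y1 | 3 | X3 A2; A2 → 0 | S A2 | X4 Y2; X1 → 0; X2 → 2; X3 → 1; X4 → 3; Y1 → S X2; Y2 → S Y3; Y3 → S A2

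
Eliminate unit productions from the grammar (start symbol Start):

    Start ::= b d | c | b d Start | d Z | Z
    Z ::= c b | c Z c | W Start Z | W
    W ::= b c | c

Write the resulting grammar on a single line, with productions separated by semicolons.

Unit pairs: Start ⇒* {W, Z}; Z ⇒* {W}.
Replace each nonterminal's rules with the union of the non-unit rules of every nonterminal it unit-derives.

Start ::= c b | c Z c | W Start Z | b d | c | b d Start | d Z | b c; Z ::= c b | c Z c | W Start Z | b c | c; W ::= b c | c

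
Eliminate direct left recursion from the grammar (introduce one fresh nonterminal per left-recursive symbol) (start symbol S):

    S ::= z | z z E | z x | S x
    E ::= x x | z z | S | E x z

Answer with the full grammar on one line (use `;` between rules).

S ::= z S' | z z E S' | z x S'; E ::= x x E' | z z E' | S E'; S' ::= x S' | ε; E' ::= x z E' | ε

S, E are directly left-recursive.
For S: α = {x}, β = {z, z z E, z x}. Rewrite as S → β S' and S' → α S' | ε.
For E: α = {x z}, β = {x x, z z, S}. Rewrite as E → β E' and E' → α E' | ε.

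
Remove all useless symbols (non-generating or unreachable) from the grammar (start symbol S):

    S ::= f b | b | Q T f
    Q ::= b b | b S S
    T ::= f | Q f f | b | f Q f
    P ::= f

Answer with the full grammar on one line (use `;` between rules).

Generating nonterminals: {P, Q, S, T}.
Reachable from S after that: {Q, S, T}.
Removed useless symbols: {P} and every production mentioning them.

S ::= f b | b | Q T f; Q ::= b b | b S S; T ::= f | Q f f | b | f Q f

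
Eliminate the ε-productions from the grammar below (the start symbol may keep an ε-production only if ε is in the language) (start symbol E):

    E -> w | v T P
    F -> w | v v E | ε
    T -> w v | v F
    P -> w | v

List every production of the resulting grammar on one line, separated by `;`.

E -> w | v T P; F -> w | v v E; T -> w v | v F | v; P -> w | v

The nullable symbols are {F}.
ε ∉ L(G), so no ε-production is kept.
Expand every rule over subsets of its nullable positions: T → v F gives v F | v.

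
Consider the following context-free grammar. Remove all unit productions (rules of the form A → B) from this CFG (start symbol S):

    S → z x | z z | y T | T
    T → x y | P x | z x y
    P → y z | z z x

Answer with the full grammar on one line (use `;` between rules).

S → z x | z z | y T | x y | P x | z x y; T → x y | P x | z x y; P → y z | z z x

Unit pairs: S ⇒* {T}.
For each unit pair (A, B), copy every non-unit production of B to A, then drop all unit productions.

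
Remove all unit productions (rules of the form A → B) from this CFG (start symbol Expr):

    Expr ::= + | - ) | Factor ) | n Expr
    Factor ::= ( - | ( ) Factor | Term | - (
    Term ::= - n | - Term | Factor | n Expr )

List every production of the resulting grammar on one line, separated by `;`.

Expr ::= + | - ) | Factor ) | n Expr; Factor ::= - n | - Term | n Expr ) | ( - | ( ) Factor | - (; Term ::= - n | - Term | n Expr ) | ( - | ( ) Factor | - (

Unit pairs: Factor ⇒* {Term}; Term ⇒* {Factor}.
For each unit pair (A, B), copy every non-unit production of B to A, then drop all unit productions.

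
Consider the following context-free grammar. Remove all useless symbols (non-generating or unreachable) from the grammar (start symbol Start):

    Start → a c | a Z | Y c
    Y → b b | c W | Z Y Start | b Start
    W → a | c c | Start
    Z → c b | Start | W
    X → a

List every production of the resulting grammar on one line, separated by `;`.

Start → a c | a Z | Y c; Y → b b | c W | Z Y Start | b Start; W → a | c c | Start; Z → c b | Start | W

Generating nonterminals: {Start, W, X, Y, Z}.
Reachable from Start after that: {Start, W, Y, Z}.
Removed useless symbols: {X} and every production mentioning them.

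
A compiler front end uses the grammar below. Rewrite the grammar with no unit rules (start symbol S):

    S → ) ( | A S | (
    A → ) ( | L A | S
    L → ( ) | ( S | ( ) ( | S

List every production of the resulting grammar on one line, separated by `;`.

Unit pairs: A ⇒* {S}; L ⇒* {S}.
Replace each nonterminal's rules with the union of the non-unit rules of every nonterminal it unit-derives.

S → ) ( | A S | (; A → ) ( | A S | ( | L A; L → ( ) | ( S | ( ) ( | ) ( | A S | (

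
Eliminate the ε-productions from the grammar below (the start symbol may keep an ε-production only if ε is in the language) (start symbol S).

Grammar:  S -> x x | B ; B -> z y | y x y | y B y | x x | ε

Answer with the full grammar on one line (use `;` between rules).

S -> x x | B | ε; B -> z y | y x y | y B y | y y | x x

Nullable set = {B, S}.
ε ∈ L(G) since S is nullable, so keep S → ε.
For each production, add variants omitting each subset of nullable occurrences: B → y B y gives y B y | y y.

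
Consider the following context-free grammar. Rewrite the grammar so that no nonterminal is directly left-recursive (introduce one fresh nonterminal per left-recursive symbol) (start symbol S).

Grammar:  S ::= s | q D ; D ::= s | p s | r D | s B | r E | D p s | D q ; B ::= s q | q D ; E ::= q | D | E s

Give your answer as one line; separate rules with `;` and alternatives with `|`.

Directly left-recursive nonterminals: D, E.
For D: α = {p s, q}, β = {s, p s, r D, s B, r E}. Rewrite as D → β D' and D' → α D' | ε.
For E: α = {s}, β = {q, D}. Rewrite as E → β E' and E' → α E' | ε.

S ::= s | q D; D ::= s D' | p s D' | r D D' | s B D' | r E D'; B ::= s q | q D; E ::= q E' | D E'; D' ::= p s D' | q D' | ε; E' ::= s E' | ε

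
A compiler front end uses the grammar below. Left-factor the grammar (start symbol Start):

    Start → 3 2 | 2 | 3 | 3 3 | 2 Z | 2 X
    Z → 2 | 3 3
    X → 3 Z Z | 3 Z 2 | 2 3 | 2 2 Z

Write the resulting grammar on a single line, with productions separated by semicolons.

Start has alternatives sharing prefix '3': factor to Start → 3 Start1 with Start1 → 2 | ε | 3.
Start has alternatives sharing prefix '2': factor to Start → 2 Start2 with Start2 → ε | Z | X.
X has alternatives sharing prefix '3 Z': factor to X → 3 Z X1 with X1 → Z | 2.
X has alternatives sharing prefix '2': factor to X → 2 X2 with X2 → 3 | 2 Z.

Start → 3 Start1 | 2 Start2; Z → 2 | 3 3; X → 3 Z X1 | 2 X2; Start1 → 2 | epsilon | 3; Start2 → epsilon | Z | X; X1 → Z | 2; X2 → 3 | 2 Z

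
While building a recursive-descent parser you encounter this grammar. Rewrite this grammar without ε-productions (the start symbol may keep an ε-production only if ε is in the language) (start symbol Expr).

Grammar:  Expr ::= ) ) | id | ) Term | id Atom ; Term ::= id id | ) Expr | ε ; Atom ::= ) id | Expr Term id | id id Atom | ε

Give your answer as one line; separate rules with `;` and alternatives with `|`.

Nullable nonterminals: {Atom, Term}.
ε ∉ L(G), so no ε-production is kept.
For each production, add variants omitting each subset of nullable occurrences: Expr → ) Term gives ) Term | ). Atom → Expr Term id gives Expr Term id | Expr id. Atom → id id Atom gives id id Atom | id id.

Expr ::= ) ) | id | ) Term | ) | id Atom; Term ::= id id | ) Expr; Atom ::= ) id | Expr Term id | Expr id | id id Atom | id id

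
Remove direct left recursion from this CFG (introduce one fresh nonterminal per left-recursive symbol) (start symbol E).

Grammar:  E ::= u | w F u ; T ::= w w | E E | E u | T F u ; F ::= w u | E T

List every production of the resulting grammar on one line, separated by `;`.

Left recursion appears on T.
For T: α = {F u}, β = {w w, E E, E u}. Rewrite as T → β T' and T' → α T' | ε.

E ::= u | w F u; T ::= w w T' | E E T' | E u T'; F ::= w u | E T; T' ::= F u T' | ε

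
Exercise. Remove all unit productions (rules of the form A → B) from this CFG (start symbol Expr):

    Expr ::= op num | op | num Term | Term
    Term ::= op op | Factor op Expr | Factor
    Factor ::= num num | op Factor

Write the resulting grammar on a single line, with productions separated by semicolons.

Unit pairs: Expr ⇒* {Factor, Term}; Term ⇒* {Factor}.
Replace each nonterminal's rules with the union of the non-unit rules of every nonterminal it unit-derives.

Expr ::= op op | Factor op Expr | num num | op Factor | op num | op | num Term; Term ::= op op | Factor op Expr | num num | op Factor; Factor ::= num num | op Factor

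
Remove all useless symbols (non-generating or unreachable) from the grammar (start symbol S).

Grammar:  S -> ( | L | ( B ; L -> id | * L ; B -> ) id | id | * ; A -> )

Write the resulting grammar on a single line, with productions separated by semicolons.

S -> ( | L | ( B; L -> id | * L; B -> ) id | id | *

Generating nonterminals: {A, B, L, S}.
Reachable from S after that: {B, L, S}.
Removed useless symbols: {A} and every production mentioning them.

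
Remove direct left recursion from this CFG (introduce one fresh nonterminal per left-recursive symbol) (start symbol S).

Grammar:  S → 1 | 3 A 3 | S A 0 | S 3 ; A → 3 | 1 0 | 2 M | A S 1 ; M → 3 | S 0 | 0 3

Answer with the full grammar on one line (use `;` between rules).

Left recursion appears on S, A.
For S: α = {A 0, 3}, β = {1, 3 A 3}. Rewrite as S → β S' and S' → α S' | ε.
For A: α = {S 1}, β = {3, 1 0, 2 M}. Rewrite as A → β A' and A' → α A' | ε.

S → 1 S' | 3 A 3 S'; A → 3 A' | 1 0 A' | 2 M A'; M → 3 | S 0 | 0 3; S' → A 0 S' | 3 S' | ε; A' → S 1 A' | ε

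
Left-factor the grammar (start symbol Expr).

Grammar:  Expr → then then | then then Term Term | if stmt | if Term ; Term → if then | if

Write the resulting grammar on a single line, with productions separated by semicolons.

Expr → then then Expr1 | if Expr2; Term → if Term1; Expr1 → epsilon | Term Term; Expr2 → stmt | Term; Term1 → then | epsilon

Expr has alternatives sharing prefix 'then then': factor to Expr → then then Expr1 with Expr1 → ε | Term Term.
Expr has alternatives sharing prefix 'if': factor to Expr → if Expr2 with Expr2 → stmt | Term.
Term has alternatives sharing prefix 'if': factor to Term → if Term1 with Term1 → then | ε.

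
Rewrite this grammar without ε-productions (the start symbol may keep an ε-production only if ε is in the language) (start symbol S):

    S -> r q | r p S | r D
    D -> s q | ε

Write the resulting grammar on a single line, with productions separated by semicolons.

The nullable symbols are {D}.
ε ∉ L(G), so no ε-production is kept.
Add the nullable-subset variants: S → r D gives r D | r.

S -> r q | r p S | r D | r; D -> s q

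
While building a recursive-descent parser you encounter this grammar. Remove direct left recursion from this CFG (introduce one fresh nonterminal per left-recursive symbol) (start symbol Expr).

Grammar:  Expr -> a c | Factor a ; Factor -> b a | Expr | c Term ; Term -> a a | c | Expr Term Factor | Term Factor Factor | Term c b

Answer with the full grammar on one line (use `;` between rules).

Directly left-recursive nonterminal: Term.
For Term: α = {Factor Factor, c b}, β = {a a, c, Expr Term Factor}. Rewrite as Term → β Term1 and Term1 → α Term1 | ε.

Expr -> a c | Factor a; Factor -> b a | Expr | c Term; Term -> a a Term1 | c Term1 | Expr Term Factor Term1; Term1 -> Factor Factor Term1 | c b Term1 | eps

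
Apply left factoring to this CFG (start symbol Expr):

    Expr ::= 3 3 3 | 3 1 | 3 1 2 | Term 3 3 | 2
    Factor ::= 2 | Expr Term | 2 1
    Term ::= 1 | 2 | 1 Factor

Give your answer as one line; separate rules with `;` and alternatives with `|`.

Expr ::= Term 3 3 | 2 | 3 Expr1; Factor ::= Expr Term | 2 Factor1; Term ::= 2 | 1 Term1; Expr1 ::= 3 3 | 1 Expr11; Factor1 ::= ε | 1; Term1 ::= ε | Factor; Expr11 ::= ε | 2

Expr has alternatives sharing prefix '3': factor to Expr → 3 Expr1 with Expr1 → 3 3 | 1 | 1 2.
Factor has alternatives sharing prefix '2': factor to Factor → 2 Factor1 with Factor1 → ε | 1.
Term has alternatives sharing prefix '1': factor to Term → 1 Term1 with Term1 → ε | Factor.
Expr1 has alternatives sharing prefix '1': factor to Expr1 → 1 Expr11 with Expr11 → ε | 2.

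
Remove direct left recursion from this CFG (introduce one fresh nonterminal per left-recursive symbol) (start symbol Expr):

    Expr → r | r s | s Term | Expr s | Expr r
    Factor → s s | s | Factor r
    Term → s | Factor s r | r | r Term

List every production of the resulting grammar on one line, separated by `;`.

Expr → r Expr1 | r s Expr1 | s Term Expr1; Factor → s s Factor1 | s Factor1; Term → s | Factor s r | r | r Term; Expr1 → s Expr1 | r Expr1 | ε; Factor1 → r Factor1 | ε

Expr, Factor are directly left-recursive.
For Expr: α = {s, r}, β = {r, r s, s Term}. Rewrite as Expr → β Expr1 and Expr1 → α Expr1 | ε.
For Factor: α = {r}, β = {s s, s}. Rewrite as Factor → β Factor1 and Factor1 → α Factor1 | ε.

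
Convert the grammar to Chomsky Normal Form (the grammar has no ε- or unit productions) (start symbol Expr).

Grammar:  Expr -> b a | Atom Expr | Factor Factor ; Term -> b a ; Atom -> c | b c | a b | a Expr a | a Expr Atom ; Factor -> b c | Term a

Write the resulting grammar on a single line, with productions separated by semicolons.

Expr -> X1 X2 | Atom Expr | Factor Factor; Term -> X1 X2; Atom -> c | X1 X3 | X2 X1 | X2 Y1 | X2 Y2; Factor -> X1 X3 | Term X2; X1 -> b; X2 -> a; X3 -> c; Y1 -> Expr X2; Y2 -> Expr Atom

Introduce a nonterminal for each terminal appearing in a rule of length ≥ 2: X1 → b, X2 → a, X3 → c.
Binarize each right-hand side of length ≥ 3 by chaining fresh nonterminals (Y1, Y2, …): affected rules were Atom → X2 Expr X2; Atom → X2 Expr Atom.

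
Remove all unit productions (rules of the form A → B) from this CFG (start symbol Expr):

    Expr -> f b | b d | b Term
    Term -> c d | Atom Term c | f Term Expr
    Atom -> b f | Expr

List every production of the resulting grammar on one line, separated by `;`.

Unit pairs: Atom ⇒* {Expr}.
Replace each nonterminal's rules with the union of the non-unit rules of every nonterminal it unit-derives.

Expr -> f b | b d | b Term; Term -> c d | Atom Term c | f Term Expr; Atom -> b f | f b | b d | b Term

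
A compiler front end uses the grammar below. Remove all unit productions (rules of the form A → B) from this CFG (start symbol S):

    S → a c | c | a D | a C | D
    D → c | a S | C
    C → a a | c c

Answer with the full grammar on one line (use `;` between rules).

Unit pairs: D ⇒* {C}; S ⇒* {C, D}.
Replace each nonterminal's rules with the union of the non-unit rules of every nonterminal it unit-derives.

S → c | a S | a a | c c | a c | a D | a C; D → a a | c c | c | a S; C → a a | c c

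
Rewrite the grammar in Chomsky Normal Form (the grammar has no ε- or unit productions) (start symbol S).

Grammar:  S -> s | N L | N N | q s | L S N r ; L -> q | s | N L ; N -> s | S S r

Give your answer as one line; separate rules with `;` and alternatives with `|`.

S -> s | N L | N N | X1 X2 | L Y1; L -> q | s | N L; N -> s | S Y3; X1 -> q; X2 -> s; X3 -> r; Y1 -> S Y2; Y2 -> N X3; Y3 -> S X3

Introduce a nonterminal for each terminal appearing in a rule of length ≥ 2: X1 → q, X2 → s, X3 → r.
Binarize each right-hand side of length ≥ 3 by chaining fresh nonterminals (Y1, Y2, …): affected rules were S → L S N X3; N → S S X3.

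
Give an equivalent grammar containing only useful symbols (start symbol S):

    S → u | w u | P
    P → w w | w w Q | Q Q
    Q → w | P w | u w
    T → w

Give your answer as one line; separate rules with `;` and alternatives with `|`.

S → u | w u | P; P → w w | w w Q | Q Q; Q → w | P w | u w

Generating nonterminals: {P, Q, S, T}.
Reachable from S after that: {P, Q, S}.
Removed useless symbols: {T} and every production mentioning them.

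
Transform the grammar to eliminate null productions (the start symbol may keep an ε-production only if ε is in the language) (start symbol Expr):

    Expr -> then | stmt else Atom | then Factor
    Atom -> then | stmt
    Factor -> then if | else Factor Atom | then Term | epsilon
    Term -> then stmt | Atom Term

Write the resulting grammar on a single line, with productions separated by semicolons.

Expr -> then | stmt else Atom | then Factor; Atom -> then | stmt; Factor -> then if | else Factor Atom | else Atom | then Term; Term -> then stmt | Atom Term

Nullable set = {Factor}.
ε ∉ L(G), so no ε-production is kept.
Add the nullable-subset variants: Factor → else Factor Atom gives else Factor Atom | else Atom.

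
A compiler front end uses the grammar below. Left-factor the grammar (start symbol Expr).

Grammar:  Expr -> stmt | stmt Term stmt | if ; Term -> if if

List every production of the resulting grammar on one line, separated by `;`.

Expr -> if | stmt Expr1; Term -> if if; Expr1 -> ε | Term stmt

Expr has alternatives sharing prefix 'stmt': factor to Expr → stmt Expr1 with Expr1 → ε | Term stmt.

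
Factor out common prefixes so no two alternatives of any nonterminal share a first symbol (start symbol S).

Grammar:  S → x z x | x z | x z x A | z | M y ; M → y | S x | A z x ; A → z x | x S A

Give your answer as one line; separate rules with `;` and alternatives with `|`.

S has alternatives sharing prefix 'x z': factor to S → x z S' with S' → x | ε | x A.
S' has alternatives sharing prefix 'x': factor to S' → x S'' with S'' → ε | A.

S → z | M y | x z S'; M → y | S x | A z x; A → z x | x S A; S' → epsilon | x S''; S'' → epsilon | A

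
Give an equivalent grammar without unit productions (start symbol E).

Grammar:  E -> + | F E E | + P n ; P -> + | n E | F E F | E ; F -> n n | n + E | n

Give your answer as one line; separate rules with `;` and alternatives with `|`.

Unit pairs: P ⇒* {E}.
Replace each nonterminal's rules with the union of the non-unit rules of every nonterminal it unit-derives.

E -> + | F E E | + P n; P -> + | F E E | + P n | n E | F E F; F -> n n | n + E | n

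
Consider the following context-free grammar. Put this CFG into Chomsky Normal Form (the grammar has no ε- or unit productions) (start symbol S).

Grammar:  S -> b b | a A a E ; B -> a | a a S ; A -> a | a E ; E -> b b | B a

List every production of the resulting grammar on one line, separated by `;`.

S -> X1 X1 | X2 Y1; B -> a | X2 Y3; A -> a | X2 E; E -> X1 X1 | B X2; X1 -> b; X2 -> a; Y1 -> A Y2; Y2 -> X2 E; Y3 -> X2 S

Introduce a nonterminal for each terminal appearing in a rule of length ≥ 2: X1 → b, X2 → a.
Binarize each right-hand side of length ≥ 3 by chaining fresh nonterminals (Y1, Y2, …): affected rules were S → X2 A X2 E; B → X2 X2 S.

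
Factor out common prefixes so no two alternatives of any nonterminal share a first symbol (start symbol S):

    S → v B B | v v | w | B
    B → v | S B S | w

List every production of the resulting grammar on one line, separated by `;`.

S has alternatives sharing prefix 'v': factor to S → v S' with S' → B B | v.

S → w | B | v S'; B → v | S B S | w; S' → B B | v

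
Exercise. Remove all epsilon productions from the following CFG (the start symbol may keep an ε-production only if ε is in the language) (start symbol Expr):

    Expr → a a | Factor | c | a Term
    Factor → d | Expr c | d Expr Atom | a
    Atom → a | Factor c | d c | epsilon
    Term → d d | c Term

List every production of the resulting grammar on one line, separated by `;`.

Nullable set = {Atom}.
ε ∉ L(G), so no ε-production is kept.
Expand every rule over subsets of its nullable positions: Factor → d Expr Atom gives d Expr Atom | d Expr.

Expr → a a | Factor | c | a Term; Factor → d | Expr c | d Expr Atom | d Expr | a; Atom → a | Factor c | d c; Term → d d | c Term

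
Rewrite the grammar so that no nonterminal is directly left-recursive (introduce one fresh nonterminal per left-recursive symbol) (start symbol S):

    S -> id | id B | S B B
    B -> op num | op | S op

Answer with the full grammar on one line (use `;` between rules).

S is directly left-recursive.
For S: α = {B B}, β = {id, id B}. Rewrite as S → β S' and S' → α S' | ε.

S -> id S' | id B S'; B -> op num | op | S op; S' -> B B S' | ε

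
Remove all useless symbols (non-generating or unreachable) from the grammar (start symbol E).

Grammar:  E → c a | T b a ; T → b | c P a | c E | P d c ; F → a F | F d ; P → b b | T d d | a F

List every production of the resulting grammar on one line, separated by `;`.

Generating nonterminals: {E, P, T}.
Reachable from E after that: {E, P, T}.
Removed useless symbols: {F} and every production mentioning them.

E → c a | T b a; T → b | c P a | c E | P d c; P → b b | T d d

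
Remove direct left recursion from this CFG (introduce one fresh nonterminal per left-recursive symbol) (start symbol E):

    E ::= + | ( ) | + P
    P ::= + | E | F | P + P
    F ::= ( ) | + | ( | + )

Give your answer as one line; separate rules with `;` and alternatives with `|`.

E ::= + | ( ) | + P; P ::= + P' | E P' | F P'; F ::= ( ) | + | ( | + ); P' ::= + P P' | ε

P is directly left-recursive.
For P: α = {+ P}, β = {+, E, F}. Rewrite as P → β P' and P' → α P' | ε.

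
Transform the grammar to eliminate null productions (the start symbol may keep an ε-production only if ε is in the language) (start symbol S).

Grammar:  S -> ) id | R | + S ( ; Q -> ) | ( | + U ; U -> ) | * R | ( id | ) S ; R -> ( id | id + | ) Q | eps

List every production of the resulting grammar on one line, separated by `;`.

Nullable set = {R, S}.
ε ∈ L(G) since S is nullable, so keep S → ε.
Expand every rule over subsets of its nullable positions: S → + S ( gives + S ( | + (. U → * R gives * R | *.

S -> ) id | R | + S ( | + ( | eps; Q -> ) | ( | + U; U -> ) | * R | * | ( id | ) S; R -> ( id | id + | ) Q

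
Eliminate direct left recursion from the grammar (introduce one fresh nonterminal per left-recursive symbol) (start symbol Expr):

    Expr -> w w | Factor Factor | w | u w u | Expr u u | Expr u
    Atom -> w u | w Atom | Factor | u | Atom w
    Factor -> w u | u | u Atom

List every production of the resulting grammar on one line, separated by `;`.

Expr -> w w Expr1 | Factor Factor Expr1 | w Expr1 | u w u Expr1; Atom -> w u Atom1 | w Atom Atom1 | Factor Atom1 | u Atom1; Factor -> w u | u | u Atom; Expr1 -> u u Expr1 | u Expr1 | ε; Atom1 -> w Atom1 | ε

Expr, Atom are directly left-recursive.
For Expr: α = {u u, u}, β = {w w, Factor Factor, w, u w u}. Rewrite as Expr → β Expr1 and Expr1 → α Expr1 | ε.
For Atom: α = {w}, β = {w u, w Atom, Factor, u}. Rewrite as Atom → β Atom1 and Atom1 → α Atom1 | ε.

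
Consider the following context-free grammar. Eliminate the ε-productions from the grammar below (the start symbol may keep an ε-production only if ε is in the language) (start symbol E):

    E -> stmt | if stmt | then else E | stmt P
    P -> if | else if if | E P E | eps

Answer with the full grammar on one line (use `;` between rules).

E -> stmt | if stmt | then else E | stmt P; P -> if | else if if | E P E | E E

The nullable symbols are {P}.
ε ∉ L(G), so no ε-production is kept.
For each production, add variants omitting each subset of nullable occurrences: P → E P E gives E P E | E E.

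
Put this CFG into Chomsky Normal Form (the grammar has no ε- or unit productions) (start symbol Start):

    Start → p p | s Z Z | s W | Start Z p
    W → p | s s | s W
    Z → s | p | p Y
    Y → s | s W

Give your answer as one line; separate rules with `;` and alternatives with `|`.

Start → X1 X1 | X2 Y1 | X2 W | Start Y2; W → p | X2 X2 | X2 W; Z → s | p | X1 Y; Y → s | X2 W; X1 → p; X2 → s; Y1 → Z Z; Y2 → Z X1

Introduce a nonterminal for each terminal appearing in a rule of length ≥ 2: X1 → p, X2 → s.
Binarize each right-hand side of length ≥ 3 by chaining fresh nonterminals (Y1, Y2, …): affected rules were Start → X2 Z Z; Start → Start Z X1.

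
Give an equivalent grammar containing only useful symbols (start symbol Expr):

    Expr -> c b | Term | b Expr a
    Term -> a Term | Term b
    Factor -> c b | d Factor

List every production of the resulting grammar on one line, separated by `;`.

Generating nonterminals: {Expr, Factor}.
Reachable from Expr after that: {Expr}.
Removed useless symbols: {Factor, Term} and every production mentioning them.

Expr -> c b | b Expr a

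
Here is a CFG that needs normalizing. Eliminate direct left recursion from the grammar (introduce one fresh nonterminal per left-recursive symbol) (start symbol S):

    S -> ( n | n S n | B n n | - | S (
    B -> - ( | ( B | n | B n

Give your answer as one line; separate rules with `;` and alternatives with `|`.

S -> ( n S' | n S n S' | B n n S' | - S'; B -> - ( B' | ( B B' | n B'; S' -> ( S' | ε; B' -> n B' | ε

Directly left-recursive nonterminals: S, B.
For S: α = {(}, β = {( n, n S n, B n n, -}. Rewrite as S → β S' and S' → α S' | ε.
For B: α = {n}, β = {- (, ( B, n}. Rewrite as B → β B' and B' → α B' | ε.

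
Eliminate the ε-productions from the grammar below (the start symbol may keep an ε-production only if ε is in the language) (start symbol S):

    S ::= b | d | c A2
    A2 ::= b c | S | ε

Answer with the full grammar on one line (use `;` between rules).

Nullable nonterminals: {A2}.
ε ∉ L(G), so no ε-production is kept.
For each production, add variants omitting each subset of nullable occurrences: S → c A2 gives c A2 | c.

S ::= b | d | c A2 | c; A2 ::= b c | S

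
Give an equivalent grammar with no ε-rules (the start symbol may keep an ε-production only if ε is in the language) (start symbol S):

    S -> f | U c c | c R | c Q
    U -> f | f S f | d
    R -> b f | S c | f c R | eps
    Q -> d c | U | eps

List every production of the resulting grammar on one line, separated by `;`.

The nullable symbols are {Q, R}.
ε ∉ L(G), so no ε-production is kept.
Expand every rule over subsets of its nullable positions: S → c R gives c R | c. R → f c R gives f c R | f c.

S -> f | U c c | c R | c | c Q; U -> f | f S f | d; R -> b f | S c | f c R | f c; Q -> d c | U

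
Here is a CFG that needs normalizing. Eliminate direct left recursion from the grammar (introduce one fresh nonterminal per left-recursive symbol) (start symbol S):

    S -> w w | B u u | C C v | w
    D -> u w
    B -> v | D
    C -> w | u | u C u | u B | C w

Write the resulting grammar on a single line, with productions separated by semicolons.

Left recursion appears on C.
For C: α = {w}, β = {w, u, u C u, u B}. Rewrite as C → β C' and C' → α C' | ε.

S -> w w | B u u | C C v | w; D -> u w; B -> v | D; C -> w C' | u C' | u C u C' | u B C'; C' -> w C' | ε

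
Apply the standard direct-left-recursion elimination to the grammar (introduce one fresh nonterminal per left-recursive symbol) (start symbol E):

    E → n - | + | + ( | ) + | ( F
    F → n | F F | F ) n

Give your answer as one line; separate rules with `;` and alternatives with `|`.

E → n - | + | + ( | ) + | ( F; F → n F'; F' → F F' | ) n F' | ε

F is directly left-recursive.
For F: α = {F, ) n}, β = {n}. Rewrite as F → β F' and F' → α F' | ε.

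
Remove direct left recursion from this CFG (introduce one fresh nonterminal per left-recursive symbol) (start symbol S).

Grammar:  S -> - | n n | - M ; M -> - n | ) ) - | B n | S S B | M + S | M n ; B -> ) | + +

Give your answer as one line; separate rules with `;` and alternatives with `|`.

S -> - | n n | - M; M -> - n M' | ) ) - M' | B n M' | S S B M'; B -> ) | + +; M' -> + S M' | n M' | ε

Directly left-recursive nonterminal: M.
For M: α = {+ S, n}, β = {- n, ) ) -, B n, S S B}. Rewrite as M → β M' and M' → α M' | ε.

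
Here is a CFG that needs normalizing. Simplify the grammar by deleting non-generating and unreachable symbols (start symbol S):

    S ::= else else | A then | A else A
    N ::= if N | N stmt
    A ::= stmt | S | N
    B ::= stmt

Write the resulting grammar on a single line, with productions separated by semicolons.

S ::= else else | A then | A else A; A ::= stmt | S

Generating nonterminals: {A, B, S}.
Reachable from S after that: {A, S}.
Removed useless symbols: {B, N} and every production mentioning them.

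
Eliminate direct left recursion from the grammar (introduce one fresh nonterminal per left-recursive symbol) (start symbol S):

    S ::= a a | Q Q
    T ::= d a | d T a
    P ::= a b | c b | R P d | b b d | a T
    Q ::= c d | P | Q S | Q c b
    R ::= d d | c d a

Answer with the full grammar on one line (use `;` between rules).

Left recursion appears on Q.
For Q: α = {S, c b}, β = {c d, P}. Rewrite as Q → β Q' and Q' → α Q' | ε.

S ::= a a | Q Q; T ::= d a | d T a; P ::= a b | c b | R P d | b b d | a T; Q ::= c d Q' | P Q'; R ::= d d | c d a; Q' ::= S Q' | c b Q' | eps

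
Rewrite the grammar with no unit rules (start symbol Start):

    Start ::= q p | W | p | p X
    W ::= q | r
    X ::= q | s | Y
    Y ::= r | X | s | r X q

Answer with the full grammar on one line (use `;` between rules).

Unit pairs: Start ⇒* {W}; X ⇒* {Y}; Y ⇒* {X}.
Replace each nonterminal's rules with the union of the non-unit rules of every nonterminal it unit-derives.

Start ::= q p | p | p X | q | r; W ::= q | r; X ::= q | s | r | r X q; Y ::= q | s | r | r X q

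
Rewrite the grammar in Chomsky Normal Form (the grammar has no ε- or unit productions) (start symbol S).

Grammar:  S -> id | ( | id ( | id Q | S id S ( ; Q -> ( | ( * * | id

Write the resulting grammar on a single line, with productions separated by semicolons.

S -> id | ( | X1 X2 | X1 Q | S Y1; Q -> ( | X2 Y3 | id; X1 -> id; X2 -> (; X3 -> *; Y1 -> X1 Y2; Y2 -> S X2; Y3 -> X3 X3

Introduce a nonterminal for each terminal appearing in a rule of length ≥ 2: X1 → id, X2 → (, X3 → *.
Binarize each right-hand side of length ≥ 3 by chaining fresh nonterminals (Y1, Y2, …): affected rules were S → S X1 S X2; Q → X2 X3 X3.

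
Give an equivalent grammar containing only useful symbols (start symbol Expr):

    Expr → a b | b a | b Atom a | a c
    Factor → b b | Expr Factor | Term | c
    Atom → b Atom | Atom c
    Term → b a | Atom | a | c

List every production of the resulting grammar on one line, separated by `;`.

Generating nonterminals: {Expr, Factor, Term}.
Reachable from Expr after that: {Expr}.
Removed useless symbols: {Atom, Factor, Term} and every production mentioning them.

Expr → a b | b a | a c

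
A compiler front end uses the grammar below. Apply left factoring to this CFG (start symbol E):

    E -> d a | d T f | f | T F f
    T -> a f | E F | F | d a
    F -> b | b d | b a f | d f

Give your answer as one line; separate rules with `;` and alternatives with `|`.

E has alternatives sharing prefix 'd': factor to E → d E' with E' → a | T f.
F has alternatives sharing prefix 'b': factor to F → b F' with F' → ε | d | a f.

E -> f | T F f | d E'; T -> a f | E F | F | d a; F -> d f | b F'; E' -> a | T f; F' -> ε | d | a f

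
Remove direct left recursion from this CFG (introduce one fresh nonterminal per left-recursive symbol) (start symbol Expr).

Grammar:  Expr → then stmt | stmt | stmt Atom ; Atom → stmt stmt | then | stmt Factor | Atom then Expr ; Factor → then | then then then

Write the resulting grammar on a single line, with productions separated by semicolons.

Atom is directly left-recursive.
For Atom: α = {then Expr}, β = {stmt stmt, then, stmt Factor}. Rewrite as Atom → β Atom1 and Atom1 → α Atom1 | ε.

Expr → then stmt | stmt | stmt Atom; Atom → stmt stmt Atom1 | then Atom1 | stmt Factor Atom1; Factor → then | then then then; Atom1 → then Expr Atom1 | ε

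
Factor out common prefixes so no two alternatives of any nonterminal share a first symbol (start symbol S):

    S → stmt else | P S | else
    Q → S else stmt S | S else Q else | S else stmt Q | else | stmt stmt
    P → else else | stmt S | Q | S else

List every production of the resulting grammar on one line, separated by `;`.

S → stmt else | P S | else; Q → else | stmt stmt | S else Q'; P → else else | stmt S | Q | S else; Q' → Q else | stmt Q''; Q'' → S | Q

Q has alternatives sharing prefix 'S else': factor to Q → S else Q' with Q' → stmt S | Q else | stmt Q.
Q' has alternatives sharing prefix 'stmt': factor to Q' → stmt Q'' with Q'' → S | Q.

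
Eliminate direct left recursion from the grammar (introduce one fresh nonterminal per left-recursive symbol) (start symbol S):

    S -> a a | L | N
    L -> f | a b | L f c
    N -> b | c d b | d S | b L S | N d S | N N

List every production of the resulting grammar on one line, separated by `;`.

S -> a a | L | N; L -> f L' | a b L'; N -> b N' | c d b N' | d S N' | b L S N'; L' -> f c L' | ε; N' -> d S N' | N N' | ε

L, N are directly left-recursive.
For L: α = {f c}, β = {f, a b}. Rewrite as L → β L' and L' → α L' | ε.
For N: α = {d S, N}, β = {b, c d b, d S, b L S}. Rewrite as N → β N' and N' → α N' | ε.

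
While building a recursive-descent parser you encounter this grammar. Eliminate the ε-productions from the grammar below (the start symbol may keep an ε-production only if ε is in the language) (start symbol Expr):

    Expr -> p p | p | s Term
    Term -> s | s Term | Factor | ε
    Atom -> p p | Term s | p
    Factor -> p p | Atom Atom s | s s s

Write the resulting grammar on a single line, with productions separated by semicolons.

The nullable symbols are {Term}.
ε ∉ L(G), so no ε-production is kept.
Add the nullable-subset variants: Expr → s Term gives s Term | s. Atom → Term s gives Term s | s.

Expr -> p p | p | s Term | s; Term -> s | s Term | Factor; Atom -> p p | Term s | s | p; Factor -> p p | Atom Atom s | s s s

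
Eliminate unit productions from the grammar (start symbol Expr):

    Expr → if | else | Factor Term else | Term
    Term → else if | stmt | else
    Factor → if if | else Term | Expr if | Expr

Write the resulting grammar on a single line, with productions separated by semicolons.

Unit pairs: Expr ⇒* {Term}; Factor ⇒* {Expr, Term}.
Replace each nonterminal's rules with the union of the non-unit rules of every nonterminal it unit-derives.

Expr → else if | stmt | else | if | Factor Term else; Term → else if | stmt | else; Factor → else if | stmt | else | if if | else Term | Expr if | if | Factor Term else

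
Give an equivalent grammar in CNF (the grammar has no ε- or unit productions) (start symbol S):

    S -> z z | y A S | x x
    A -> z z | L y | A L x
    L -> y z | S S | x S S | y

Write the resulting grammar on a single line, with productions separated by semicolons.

S -> X1 X1 | X2 Y1 | X3 X3; A -> X1 X1 | L X2 | A Y2; L -> X2 X1 | S S | X3 Y3 | y; X1 -> z; X2 -> y; X3 -> x; Y1 -> A S; Y2 -> L X3; Y3 -> S S

Introduce a nonterminal for each terminal appearing in a rule of length ≥ 2: X1 → z, X2 → y, X3 → x.
Binarize each right-hand side of length ≥ 3 by chaining fresh nonterminals (Y1, Y2, …): affected rules were S → X2 A S; A → A L X3; L → X3 S S.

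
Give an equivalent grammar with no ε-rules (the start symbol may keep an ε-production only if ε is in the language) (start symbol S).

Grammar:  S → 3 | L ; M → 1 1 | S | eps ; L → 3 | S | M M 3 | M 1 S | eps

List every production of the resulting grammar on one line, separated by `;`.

S → 3 | L | eps; M → 1 1 | S; L → 3 | S | M M 3 | M 3 | M 1 S | M 1 | 1 S | 1

Nullable nonterminals: {L, M, S}.
ε ∈ L(G) since S is nullable, so keep S → ε.
For each production, add variants omitting each subset of nullable occurrences: L → M M 3 gives M M 3 | M 3. L → M 1 S gives M 1 S | M 1 | 1 S | 1.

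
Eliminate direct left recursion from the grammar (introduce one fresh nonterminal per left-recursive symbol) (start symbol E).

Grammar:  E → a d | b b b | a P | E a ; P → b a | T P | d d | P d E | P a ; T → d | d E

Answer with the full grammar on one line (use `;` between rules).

Left recursion appears on E, P.
For E: α = {a}, β = {a d, b b b, a P}. Rewrite as E → β E' and E' → α E' | ε.
For P: α = {d E, a}, β = {b a, T P, d d}. Rewrite as P → β P' and P' → α P' | ε.

E → a d E' | b b b E' | a P E'; P → b a P' | T P P' | d d P'; T → d | d E; E' → a E' | ε; P' → d E P' | a P' | ε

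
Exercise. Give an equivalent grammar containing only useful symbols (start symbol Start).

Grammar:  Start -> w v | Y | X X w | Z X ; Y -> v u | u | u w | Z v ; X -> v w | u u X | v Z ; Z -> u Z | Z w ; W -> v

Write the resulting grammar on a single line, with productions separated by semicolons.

Start -> w v | Y | X X w; Y -> v u | u | u w; X -> v w | u u X

Generating nonterminals: {Start, W, X, Y}.
Reachable from Start after that: {Start, X, Y}.
Removed useless symbols: {W, Z} and every production mentioning them.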